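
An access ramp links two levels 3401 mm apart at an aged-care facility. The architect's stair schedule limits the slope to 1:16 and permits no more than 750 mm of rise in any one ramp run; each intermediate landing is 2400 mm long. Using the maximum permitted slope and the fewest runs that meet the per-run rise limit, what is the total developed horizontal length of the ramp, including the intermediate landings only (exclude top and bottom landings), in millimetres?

64016 mm

At most 750 each: 3401/750 = 4.53, giving 5 ramp runs. That means 4 intermediate landings.
Horizontal run for 3401 mm of rise at 1:16 is 3401 × 16 = 54416 mm.
Intermediate landings: 4 × 2400 = 9600 mm.
Total developed length = 54416 + 9600 = 64016 mm.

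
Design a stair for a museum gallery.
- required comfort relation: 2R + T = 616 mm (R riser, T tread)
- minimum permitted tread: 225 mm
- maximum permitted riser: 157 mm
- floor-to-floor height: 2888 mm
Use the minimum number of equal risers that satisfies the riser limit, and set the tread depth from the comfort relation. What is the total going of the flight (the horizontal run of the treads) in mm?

5616 mm

⌈2888/157⌉ = 19 risers.
Riser R = 2888 / 19 = 152 mm, within the 157 mm limit.
T = 616 − 2·152 = 312 mm, which satisfies the 225 mm minimum.
Going = (19 − 1) × 312 = 5616 mm.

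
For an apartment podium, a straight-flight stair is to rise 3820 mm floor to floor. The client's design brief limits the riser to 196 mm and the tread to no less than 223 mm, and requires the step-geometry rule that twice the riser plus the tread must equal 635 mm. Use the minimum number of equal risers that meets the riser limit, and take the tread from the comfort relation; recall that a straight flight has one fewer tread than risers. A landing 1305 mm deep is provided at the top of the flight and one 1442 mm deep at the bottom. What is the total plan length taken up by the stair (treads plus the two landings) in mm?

3820 / 196 = 19.490 → round up to 20 risers.
Each riser is 3820/20 = 191 mm (≤ 196 mm).
From 2R + T = 635: T = 635 − 382 = 253 mm.
Going = (20 − 1) × 253 = 4807 mm.
Enclosure = 4807 + 1305 + 1442 = 7554 mm.

7554 mm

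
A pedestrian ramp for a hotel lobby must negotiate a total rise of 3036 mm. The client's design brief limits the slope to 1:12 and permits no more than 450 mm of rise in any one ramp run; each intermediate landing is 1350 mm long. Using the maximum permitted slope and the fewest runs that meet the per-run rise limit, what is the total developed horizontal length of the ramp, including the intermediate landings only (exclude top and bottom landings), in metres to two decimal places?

44.53 m

At most 450 each: 3036/450 = 6.75, giving 7 ramp runs. That means 6 intermediate landings.
Horizontal run for 3036 mm of rise at 1:12 is 3036 × 12 = 36432 mm.
Intermediate landings: 6 × 1350 = 8100 mm.
Total developed length = 36432 + 8100 = 44532 mm.
= 44.53 m.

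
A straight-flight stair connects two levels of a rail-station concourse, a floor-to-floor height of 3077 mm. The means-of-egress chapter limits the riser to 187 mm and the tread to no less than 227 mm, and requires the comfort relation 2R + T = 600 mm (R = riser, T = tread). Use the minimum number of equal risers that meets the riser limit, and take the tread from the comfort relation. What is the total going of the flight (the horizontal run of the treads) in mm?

3808 mm

At most 187 each: 3077/187 = 16.45, giving 17 risers.
R = 3077 ÷ 17 = 181 mm.
T = 600 − 2·181 = 238 mm, which satisfies the 227 mm minimum.
Going = (17 − 1) × 238 = 3808 mm.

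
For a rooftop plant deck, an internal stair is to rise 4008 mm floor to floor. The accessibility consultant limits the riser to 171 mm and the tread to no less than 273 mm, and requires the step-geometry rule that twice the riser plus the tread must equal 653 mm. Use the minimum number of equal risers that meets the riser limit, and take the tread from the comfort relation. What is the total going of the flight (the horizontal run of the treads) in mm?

7337 mm

At most 171 each: 4008/171 = 23.44, giving 24 risers.
Each riser is 4008/24 = 167 mm (≤ 171 mm).
Tread T = 653 − 2 × 167 = 319 mm (≥ 273 mm).
Going = (24 − 1) × 319 = 7337 mm.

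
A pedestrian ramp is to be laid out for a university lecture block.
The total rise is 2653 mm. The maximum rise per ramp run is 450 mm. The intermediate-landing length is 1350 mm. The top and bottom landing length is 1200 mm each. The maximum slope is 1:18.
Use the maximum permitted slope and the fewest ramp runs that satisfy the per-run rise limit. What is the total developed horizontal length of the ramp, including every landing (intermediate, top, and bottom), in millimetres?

2653 / 450 = 5.90, so 6 ramp runs are needed. That means 5 intermediate landings.
Horizontal run for 2653 mm of rise at 1:18 is 2653 × 18 = 47754 mm.
5 intermediate landings contribute 5 × 1350 = 6750 mm.
Top and bottom landings: 2 × 1200 = 2400 mm.
Total = 47754 + 6750 + 2400 = 56904 mm.

56904 mm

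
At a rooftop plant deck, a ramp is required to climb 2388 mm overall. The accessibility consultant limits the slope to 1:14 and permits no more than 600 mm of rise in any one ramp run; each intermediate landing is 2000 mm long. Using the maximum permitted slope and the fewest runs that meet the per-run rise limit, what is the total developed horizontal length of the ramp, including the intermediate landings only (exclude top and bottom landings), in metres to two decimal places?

At most 600 each: 2388/600 = 3.98, giving 4 ramp runs. That means 3 intermediate landings.
Horizontal run for 2388 mm of rise at 1:14 is 2388 × 14 = 33432 mm.
3 intermediate landings contribute 3 × 2000 = 6000 mm.
Developed length = 33432 + 6000 = 39432 mm.
= 39.43 m.

39.43 m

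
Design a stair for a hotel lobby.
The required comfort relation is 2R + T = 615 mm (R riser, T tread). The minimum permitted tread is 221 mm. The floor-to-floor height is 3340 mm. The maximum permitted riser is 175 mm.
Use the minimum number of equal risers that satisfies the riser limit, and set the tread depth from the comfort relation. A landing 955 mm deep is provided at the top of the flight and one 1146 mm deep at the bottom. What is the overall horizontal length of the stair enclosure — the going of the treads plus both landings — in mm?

⌈3340/175⌉ = 20 risers.
R = 3340 ÷ 20 = 167 mm.
From 2R + T = 615: T = 615 − 334 = 281 mm.
Going = (20 − 1) × 281 = 5339 mm.
Add landings: 5339 + 955 + 1146 = 7440 mm.

7440 mm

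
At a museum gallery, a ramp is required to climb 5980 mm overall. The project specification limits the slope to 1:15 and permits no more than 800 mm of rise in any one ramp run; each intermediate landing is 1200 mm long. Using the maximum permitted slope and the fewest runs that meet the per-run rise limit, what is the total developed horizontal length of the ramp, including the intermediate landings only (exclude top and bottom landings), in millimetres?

5980 / 800 = 7.47, so 8 ramp runs are needed. That means 7 intermediate landings.
Ramp run (horizontal) at 1:15: 5980 × 15 = 89700 mm.
7 intermediate landings contribute 7 × 1200 = 8400 mm.
Total developed length = 89700 + 8400 = 98100 mm.

98100 mm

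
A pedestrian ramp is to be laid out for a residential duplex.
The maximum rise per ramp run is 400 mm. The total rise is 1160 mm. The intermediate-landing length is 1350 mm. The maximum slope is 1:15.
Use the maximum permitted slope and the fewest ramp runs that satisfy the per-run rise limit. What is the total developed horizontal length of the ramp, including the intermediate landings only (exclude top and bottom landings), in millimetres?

1160 / 400 = 2.90, so 3 ramp runs are needed. That means 2 intermediate landings.
Ramp run (horizontal) at 1:15: 1160 × 15 = 17400 mm.
Intermediate landings: 2 × 1350 = 2700 mm.
Developed length = 17400 + 2700 = 20100 mm.

20100 mm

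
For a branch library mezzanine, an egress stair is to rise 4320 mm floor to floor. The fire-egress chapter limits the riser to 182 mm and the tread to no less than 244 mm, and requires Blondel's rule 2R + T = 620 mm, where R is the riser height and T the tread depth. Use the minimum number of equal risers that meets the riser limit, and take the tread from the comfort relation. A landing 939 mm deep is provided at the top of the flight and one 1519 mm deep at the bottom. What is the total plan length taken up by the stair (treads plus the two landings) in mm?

At most 182 each: 4320/182 = 23.74, giving 24 risers.
Riser R = 4320 / 24 = 180 mm, within the 182 mm limit.
T = 620 − 2·180 = 260 mm, which satisfies the 244 mm minimum.
24 risers give 23 treads; going = 23 × 260 = 5980 mm.
Enclosure = 5980 + 939 + 1519 = 8438 mm.

8438 mm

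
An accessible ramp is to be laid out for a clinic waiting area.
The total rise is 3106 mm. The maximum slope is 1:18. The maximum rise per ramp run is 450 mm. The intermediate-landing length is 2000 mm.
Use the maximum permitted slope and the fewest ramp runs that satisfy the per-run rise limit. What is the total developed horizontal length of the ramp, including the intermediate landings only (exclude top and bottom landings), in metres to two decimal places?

3106 / 450 = 6.90, so 7 ramp runs are needed. That means 6 intermediate landings.
Horizontal run for 3106 mm of rise at 1:18 is 3106 × 18 = 55908 mm.
Intermediate landings: 6 × 2000 = 12000 mm.
Developed length = 55908 + 12000 = 67908 mm.
= 67.91 m.

67.91 m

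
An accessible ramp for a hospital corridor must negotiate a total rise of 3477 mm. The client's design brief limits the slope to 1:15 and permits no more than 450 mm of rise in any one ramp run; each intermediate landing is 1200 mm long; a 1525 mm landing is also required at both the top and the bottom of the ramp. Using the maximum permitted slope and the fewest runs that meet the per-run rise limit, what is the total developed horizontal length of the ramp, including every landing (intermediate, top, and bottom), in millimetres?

63605 mm

3477 / 450 = 7.727 → round up to 8 ramp runs. That means 7 intermediate landings.
Ramp run (horizontal) at 1:15: 3477 × 15 = 52155 mm.
Intermediate landings: 7 × 1200 = 8400 mm.
Top and bottom landings: 2 × 1525 = 3050 mm.
Total = 52155 + 8400 + 3050 = 63605 mm.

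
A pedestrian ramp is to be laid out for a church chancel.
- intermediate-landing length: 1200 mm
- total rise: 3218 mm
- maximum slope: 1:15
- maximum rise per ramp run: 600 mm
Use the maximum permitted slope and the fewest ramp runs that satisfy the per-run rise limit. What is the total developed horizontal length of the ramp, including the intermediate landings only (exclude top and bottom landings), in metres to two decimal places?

3218 / 600 = 5.363 → round up to 6 ramp runs. That means 5 intermediate landings.
Horizontal run for 3218 mm of rise at 1:15 is 3218 × 15 = 48270 mm.
Intermediate landings: 5 × 1200 = 6000 mm.
Total developed length = 48270 + 6000 = 54270 mm.
= 54.27 m.

54.27 m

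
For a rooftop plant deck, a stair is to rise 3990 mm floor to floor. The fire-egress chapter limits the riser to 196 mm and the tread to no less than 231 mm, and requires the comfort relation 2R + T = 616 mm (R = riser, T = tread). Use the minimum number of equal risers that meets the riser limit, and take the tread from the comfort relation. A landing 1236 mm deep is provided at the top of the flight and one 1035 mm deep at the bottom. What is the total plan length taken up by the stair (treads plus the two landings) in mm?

⌈3990/196⌉ = 21 risers.
R = 3990 ÷ 21 = 190 mm.
From 2R + T = 616: T = 616 − 380 = 236 mm.
Treads = 21 − 1 = 20; going = 20 × 236 = 4720 mm.
Add landings: 4720 + 1236 + 1035 = 6991 mm.

6991 mm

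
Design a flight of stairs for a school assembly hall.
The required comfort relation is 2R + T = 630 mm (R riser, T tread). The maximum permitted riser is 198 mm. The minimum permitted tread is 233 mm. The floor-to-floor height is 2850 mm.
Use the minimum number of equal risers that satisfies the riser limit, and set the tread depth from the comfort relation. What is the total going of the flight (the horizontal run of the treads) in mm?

2850 / 198 = 14.39, so 15 risers are needed.
Each riser is 2850/15 = 190 mm (≤ 198 mm).
From 2R + T = 630: T = 630 − 380 = 250 mm.
Treads = 15 − 1 = 14; going = 14 × 250 = 3500 mm.

3500 mm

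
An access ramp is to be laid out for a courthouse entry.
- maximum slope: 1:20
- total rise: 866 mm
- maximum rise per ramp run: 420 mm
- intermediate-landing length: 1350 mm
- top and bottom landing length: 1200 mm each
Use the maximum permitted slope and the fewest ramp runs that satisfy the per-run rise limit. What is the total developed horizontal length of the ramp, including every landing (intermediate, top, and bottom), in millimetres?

866 / 420 = 2.062 → round up to 3 ramp runs. That means 2 intermediate landings.
Horizontal run for 866 mm of rise at 1:20 is 866 × 20 = 17320 mm.
2 intermediate landings contribute 2 × 1350 = 2700 mm.
Top and bottom landings: 2 × 1200 = 2400 mm.
Total = 17320 + 2700 + 2400 = 22420 mm.

22420 mm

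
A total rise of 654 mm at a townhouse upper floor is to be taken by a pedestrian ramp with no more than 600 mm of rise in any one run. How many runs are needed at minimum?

2 runs

At most 600 each: 654/600 = 1.09, giving 2 ramp runs.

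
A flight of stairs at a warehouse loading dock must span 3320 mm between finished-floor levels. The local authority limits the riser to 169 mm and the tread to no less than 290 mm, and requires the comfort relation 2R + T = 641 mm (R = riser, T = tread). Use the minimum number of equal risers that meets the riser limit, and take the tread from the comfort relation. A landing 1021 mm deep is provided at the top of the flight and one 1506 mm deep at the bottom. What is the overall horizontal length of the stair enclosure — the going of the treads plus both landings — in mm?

8398 mm

At most 169 each: 3320/169 = 19.64, giving 20 risers.
Each riser is 3320/20 = 166 mm (≤ 169 mm).
From 2R + T = 641: T = 641 − 332 = 309 mm.
Treads = 20 − 1 = 19; going = 19 × 309 = 5871 mm.
Add landings: 5871 + 1021 + 1506 = 8398 mm.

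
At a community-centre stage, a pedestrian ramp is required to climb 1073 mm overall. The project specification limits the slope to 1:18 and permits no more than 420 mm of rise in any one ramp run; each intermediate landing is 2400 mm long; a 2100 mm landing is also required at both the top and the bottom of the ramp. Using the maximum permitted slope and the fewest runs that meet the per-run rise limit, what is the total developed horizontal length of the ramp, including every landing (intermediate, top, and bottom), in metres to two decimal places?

28.31 m

1073 / 420 = 2.55, so 3 ramp runs are needed. That means 2 intermediate landings.
Horizontal run for 1073 mm of rise at 1:18 is 1073 × 18 = 19314 mm.
Intermediate landings: 2 × 2400 = 4800 mm.
Top and bottom landings: 2 × 2100 = 4200 mm.
Total = 19314 + 4800 + 4200 = 28314 mm.
= 28.31 m.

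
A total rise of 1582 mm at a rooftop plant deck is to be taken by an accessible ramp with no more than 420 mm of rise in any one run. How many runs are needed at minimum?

4 runs

1582 / 420 = 3.77, so 4 ramp runs are needed.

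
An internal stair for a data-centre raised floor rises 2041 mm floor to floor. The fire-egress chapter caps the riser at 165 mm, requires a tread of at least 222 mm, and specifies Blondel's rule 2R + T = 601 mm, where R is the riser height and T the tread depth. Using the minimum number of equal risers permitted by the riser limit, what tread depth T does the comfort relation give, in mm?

2041 / 165 = 12.37, so 13 risers are needed.
Each riser is 2041/13 = 157 mm (≤ 165 mm).
T = 601 − 2·157 = 287 mm, which satisfies the 222 mm minimum.

287 mm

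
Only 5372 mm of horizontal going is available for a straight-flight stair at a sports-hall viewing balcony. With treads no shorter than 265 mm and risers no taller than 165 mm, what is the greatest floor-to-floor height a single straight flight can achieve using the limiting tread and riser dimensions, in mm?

Treads that fit: ⌊5372 / 265⌋ = 20.
Risers = treads + 1 = 21.
Maximum height = 21 × 165 = 3465 mm.

3465 mm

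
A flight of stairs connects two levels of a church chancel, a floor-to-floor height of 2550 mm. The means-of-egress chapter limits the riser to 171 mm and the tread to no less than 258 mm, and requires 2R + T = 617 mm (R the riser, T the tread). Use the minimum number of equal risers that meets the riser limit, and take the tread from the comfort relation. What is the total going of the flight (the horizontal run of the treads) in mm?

⌈2550/171⌉ = 15 risers.
R = 2550 ÷ 15 = 170 mm.
From 2R + T = 617: T = 617 − 340 = 277 mm.
15 risers give 14 treads; going = 14 × 277 = 3878 mm.

3878 mm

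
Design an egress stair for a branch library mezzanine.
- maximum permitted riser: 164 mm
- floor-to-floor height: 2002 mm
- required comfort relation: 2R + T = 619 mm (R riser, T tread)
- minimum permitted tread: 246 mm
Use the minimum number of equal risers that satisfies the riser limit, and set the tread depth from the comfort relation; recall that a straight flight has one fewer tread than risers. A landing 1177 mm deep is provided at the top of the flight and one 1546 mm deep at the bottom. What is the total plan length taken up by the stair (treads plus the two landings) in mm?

6455 mm

2002 / 164 = 12.207 → round up to 13 risers.
R = 2002 ÷ 13 = 154 mm.
From 2R + T = 619: T = 619 − 308 = 311 mm.
Treads = 13 − 1 = 12; going = 12 × 311 = 3732 mm.
Add landings: 3732 + 1177 + 1546 = 6455 mm.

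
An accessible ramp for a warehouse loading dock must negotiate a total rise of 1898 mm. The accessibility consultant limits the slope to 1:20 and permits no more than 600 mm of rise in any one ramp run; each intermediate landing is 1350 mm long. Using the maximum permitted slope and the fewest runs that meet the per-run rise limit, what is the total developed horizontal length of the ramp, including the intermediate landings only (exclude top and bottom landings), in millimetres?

1898 / 600 = 3.16, so 4 ramp runs are needed. That means 3 intermediate landings.
Horizontal run for 1898 mm of rise at 1:20 is 1898 × 20 = 37960 mm.
Intermediate landings: 3 × 1350 = 4050 mm.
Developed length = 37960 + 4050 = 42010 mm.

42010 mm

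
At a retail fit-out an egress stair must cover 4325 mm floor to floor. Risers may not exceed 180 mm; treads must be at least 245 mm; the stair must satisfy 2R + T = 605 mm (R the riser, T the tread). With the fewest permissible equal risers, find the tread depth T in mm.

4325 / 180 = 24.03, so 25 risers are needed.
R = 4325 ÷ 25 = 173 mm.
From 2R + T = 605: T = 605 − 346 = 259 mm.

259 mm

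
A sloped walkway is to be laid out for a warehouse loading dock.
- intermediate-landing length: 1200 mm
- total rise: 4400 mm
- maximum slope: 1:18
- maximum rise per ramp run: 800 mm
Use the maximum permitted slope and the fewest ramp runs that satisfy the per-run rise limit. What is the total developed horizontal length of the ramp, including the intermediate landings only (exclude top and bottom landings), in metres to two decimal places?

85.20 m

4400 / 800 = 5.50, so 6 ramp runs are needed. That means 5 intermediate landings.
Ramp run (horizontal) at 1:18: 4400 × 18 = 79200 mm.
Intermediate landings: 5 × 1200 = 6000 mm.
Total developed length = 79200 + 6000 = 85200 mm.
= 85.20 m.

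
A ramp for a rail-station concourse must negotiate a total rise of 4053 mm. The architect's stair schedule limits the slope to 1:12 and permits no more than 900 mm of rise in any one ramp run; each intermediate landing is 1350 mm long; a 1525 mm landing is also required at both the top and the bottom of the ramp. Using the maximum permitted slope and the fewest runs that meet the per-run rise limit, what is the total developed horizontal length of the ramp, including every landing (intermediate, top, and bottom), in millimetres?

4053 / 900 = 4.50, so 5 ramp runs are needed. That means 4 intermediate landings.
Horizontal run for 4053 mm of rise at 1:12 is 4053 × 12 = 48636 mm.
4 intermediate landings contribute 4 × 1350 = 5400 mm.
Top and bottom landings: 2 × 1525 = 3050 mm.
Total = 48636 + 5400 + 3050 = 57086 mm.

57086 mm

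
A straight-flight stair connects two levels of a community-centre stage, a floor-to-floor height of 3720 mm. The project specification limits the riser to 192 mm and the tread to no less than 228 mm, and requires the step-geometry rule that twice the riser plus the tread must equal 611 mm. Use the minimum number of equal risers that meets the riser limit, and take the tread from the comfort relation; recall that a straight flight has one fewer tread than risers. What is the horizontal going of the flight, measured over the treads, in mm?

3720 / 192 = 19.375 → round up to 20 risers.
Each riser is 3720/20 = 186 mm (≤ 192 mm).
T = 611 − 2·186 = 239 mm, which satisfies the 228 mm minimum.
Treads = 20 − 1 = 19; going = 19 × 239 = 4541 mm.

4541 mm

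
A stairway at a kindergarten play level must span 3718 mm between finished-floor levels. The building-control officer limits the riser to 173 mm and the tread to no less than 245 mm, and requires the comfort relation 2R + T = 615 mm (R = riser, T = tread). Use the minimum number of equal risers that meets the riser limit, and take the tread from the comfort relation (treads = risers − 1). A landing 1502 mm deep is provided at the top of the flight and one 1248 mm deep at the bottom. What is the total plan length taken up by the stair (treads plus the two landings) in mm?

8567 mm

At most 173 each: 3718/173 = 21.49, giving 22 risers.
Riser R = 3718 / 22 = 169 mm, within the 173 mm limit.
Tread T = 615 − 2 × 169 = 277 mm (≥ 245 mm).
Going = (22 − 1) × 277 = 5817 mm.
Add landings: 5817 + 1502 + 1248 = 8567 mm.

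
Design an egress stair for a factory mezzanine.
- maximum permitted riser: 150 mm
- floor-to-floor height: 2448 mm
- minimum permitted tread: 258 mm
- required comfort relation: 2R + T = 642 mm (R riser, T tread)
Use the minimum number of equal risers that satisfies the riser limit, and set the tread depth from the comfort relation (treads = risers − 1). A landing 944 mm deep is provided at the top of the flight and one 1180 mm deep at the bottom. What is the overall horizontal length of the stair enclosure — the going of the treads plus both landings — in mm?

7788 mm

2448 / 150 = 16.32, so 17 risers are needed.
R = 2448 ÷ 17 = 144 mm.
From 2R + T = 642: T = 642 − 288 = 354 mm.
17 risers give 16 treads; going = 16 × 354 = 5664 mm.
Add landings: 5664 + 944 + 1180 = 7788 mm.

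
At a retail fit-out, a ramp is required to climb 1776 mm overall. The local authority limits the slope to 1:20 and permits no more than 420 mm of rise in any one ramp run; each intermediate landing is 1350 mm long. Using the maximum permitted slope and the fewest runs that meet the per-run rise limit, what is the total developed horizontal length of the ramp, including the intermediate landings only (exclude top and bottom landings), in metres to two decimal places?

1776 / 420 = 4.23, so 5 ramp runs are needed. That means 4 intermediate landings.
Horizontal run for 1776 mm of rise at 1:20 is 1776 × 20 = 35520 mm.
Intermediate landings: 4 × 1350 = 5400 mm.
Developed length = 35520 + 5400 = 40920 mm.
= 40.92 m.

40.92 m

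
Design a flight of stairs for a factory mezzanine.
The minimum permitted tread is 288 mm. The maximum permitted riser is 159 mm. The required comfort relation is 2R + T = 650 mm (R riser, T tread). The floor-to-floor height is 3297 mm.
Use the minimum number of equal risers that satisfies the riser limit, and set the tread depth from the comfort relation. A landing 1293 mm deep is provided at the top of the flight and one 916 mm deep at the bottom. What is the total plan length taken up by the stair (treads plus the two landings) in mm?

8929 mm

3297 / 159 = 20.736 → round up to 21 risers.
Riser R = 3297 / 21 = 157 mm, within the 159 mm limit.
T = 650 − 2·157 = 336 mm, which satisfies the 288 mm minimum.
21 risers give 20 treads; going = 20 × 336 = 6720 mm.
Add landings: 6720 + 1293 + 916 = 8929 mm.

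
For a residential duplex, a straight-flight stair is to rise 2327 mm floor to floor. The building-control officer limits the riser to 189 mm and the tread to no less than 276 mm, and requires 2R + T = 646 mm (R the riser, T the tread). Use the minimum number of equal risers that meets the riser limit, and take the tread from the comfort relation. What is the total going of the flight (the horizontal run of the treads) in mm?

3456 mm

At most 189 each: 2327/189 = 12.31, giving 13 risers.
Each riser is 2327/13 = 179 mm (≤ 189 mm).
From 2R + T = 646: T = 646 − 358 = 288 mm.
Going = (13 − 1) × 288 = 3456 mm.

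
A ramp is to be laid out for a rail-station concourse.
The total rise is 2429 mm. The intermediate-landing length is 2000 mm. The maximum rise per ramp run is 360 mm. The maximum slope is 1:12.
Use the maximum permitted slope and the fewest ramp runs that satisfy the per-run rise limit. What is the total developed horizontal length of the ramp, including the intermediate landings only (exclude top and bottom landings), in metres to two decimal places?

41.15 m

2429 / 360 = 6.747 → round up to 7 ramp runs. That means 6 intermediate landings.
Horizontal run for 2429 mm of rise at 1:12 is 2429 × 12 = 29148 mm.
6 intermediate landings contribute 6 × 2000 = 12000 mm.
Total developed length = 29148 + 12000 = 41148 mm.
= 41.15 m.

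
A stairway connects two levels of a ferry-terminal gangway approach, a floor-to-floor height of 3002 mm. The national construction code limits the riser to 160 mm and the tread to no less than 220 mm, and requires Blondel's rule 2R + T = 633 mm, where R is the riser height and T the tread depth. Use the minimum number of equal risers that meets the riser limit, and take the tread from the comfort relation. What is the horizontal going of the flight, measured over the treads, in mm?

5706 mm

At most 160 each: 3002/160 = 18.76, giving 19 risers.
R = 3002 ÷ 19 = 158 mm.
T = 633 − 2·158 = 317 mm, which satisfies the 220 mm minimum.
Going = (19 − 1) × 317 = 5706 mm.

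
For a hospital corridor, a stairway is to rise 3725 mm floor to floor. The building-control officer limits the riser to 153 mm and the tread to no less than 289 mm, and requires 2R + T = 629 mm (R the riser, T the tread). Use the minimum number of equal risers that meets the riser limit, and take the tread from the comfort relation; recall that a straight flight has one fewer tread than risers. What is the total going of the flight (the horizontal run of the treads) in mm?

At most 153 each: 3725/153 = 24.35, giving 25 risers.
Each riser is 3725/25 = 149 mm (≤ 153 mm).
T = 629 − 2·149 = 331 mm, which satisfies the 289 mm minimum.
25 risers give 24 treads; going = 24 × 331 = 7944 mm.

7944 mm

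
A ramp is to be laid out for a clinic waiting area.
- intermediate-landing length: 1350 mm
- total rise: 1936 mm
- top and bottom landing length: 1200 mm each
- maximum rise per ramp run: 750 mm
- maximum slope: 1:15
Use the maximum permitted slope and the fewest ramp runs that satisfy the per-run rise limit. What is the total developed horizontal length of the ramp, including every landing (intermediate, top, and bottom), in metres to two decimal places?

1936 / 750 = 2.581 → round up to 3 ramp runs. That means 2 intermediate landings.
Horizontal run for 1936 mm of rise at 1:15 is 1936 × 15 = 29040 mm.
Intermediate landings: 2 × 1350 = 2700 mm.
Top and bottom landings: 2 × 1200 = 2400 mm.
Total = 29040 + 2700 + 2400 = 34140 mm.
= 34.14 m.

34.14 m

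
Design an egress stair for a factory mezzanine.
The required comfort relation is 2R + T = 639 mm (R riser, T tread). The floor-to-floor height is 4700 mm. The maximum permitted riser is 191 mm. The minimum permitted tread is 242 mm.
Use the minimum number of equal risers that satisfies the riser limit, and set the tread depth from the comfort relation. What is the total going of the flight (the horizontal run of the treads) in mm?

4700 / 191 = 24.607 → round up to 25 risers.
Each riser is 4700/25 = 188 mm (≤ 191 mm).
Tread T = 639 − 2 × 188 = 263 mm (≥ 242 mm).
25 risers give 24 treads; going = 24 × 263 = 6312 mm.

6312 mm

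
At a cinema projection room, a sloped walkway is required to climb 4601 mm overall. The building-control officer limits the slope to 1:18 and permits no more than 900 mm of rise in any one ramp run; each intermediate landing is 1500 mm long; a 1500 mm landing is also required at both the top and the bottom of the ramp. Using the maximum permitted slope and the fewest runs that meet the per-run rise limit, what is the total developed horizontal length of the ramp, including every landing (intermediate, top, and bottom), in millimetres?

4601 / 900 = 5.11, so 6 ramp runs are needed. That means 5 intermediate landings.
Horizontal run for 4601 mm of rise at 1:18 is 4601 × 18 = 82818 mm.
5 intermediate landings contribute 5 × 1500 = 7500 mm.
Top and bottom landings: 2 × 1500 = 3000 mm.
Total = 82818 + 7500 + 3000 = 93318 mm.

93318 mm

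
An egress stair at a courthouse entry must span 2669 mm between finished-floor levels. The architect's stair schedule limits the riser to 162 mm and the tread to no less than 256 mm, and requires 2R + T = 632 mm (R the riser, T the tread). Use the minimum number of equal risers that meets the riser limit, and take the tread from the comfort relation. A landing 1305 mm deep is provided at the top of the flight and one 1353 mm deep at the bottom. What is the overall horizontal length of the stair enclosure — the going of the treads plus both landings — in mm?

7746 mm

2669 / 162 = 16.48, so 17 risers are needed.
Each riser is 2669/17 = 157 mm (≤ 162 mm).
Tread T = 632 − 2 × 157 = 318 mm (≥ 256 mm).
Going = (17 − 1) × 318 = 5088 mm.
Add landings: 5088 + 1305 + 1353 = 7746 mm.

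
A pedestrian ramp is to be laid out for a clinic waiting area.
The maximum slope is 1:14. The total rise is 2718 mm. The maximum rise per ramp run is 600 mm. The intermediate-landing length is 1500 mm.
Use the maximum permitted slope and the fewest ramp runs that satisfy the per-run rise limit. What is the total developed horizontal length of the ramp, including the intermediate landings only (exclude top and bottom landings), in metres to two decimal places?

44.05 m

⌈2718/600⌉ = 5 ramp runs. That means 4 intermediate landings.
Ramp run (horizontal) at 1:14: 2718 × 14 = 38052 mm.
Intermediate landings: 4 × 1500 = 6000 mm.
Total developed length = 38052 + 6000 = 44052 mm.
= 44.05 m.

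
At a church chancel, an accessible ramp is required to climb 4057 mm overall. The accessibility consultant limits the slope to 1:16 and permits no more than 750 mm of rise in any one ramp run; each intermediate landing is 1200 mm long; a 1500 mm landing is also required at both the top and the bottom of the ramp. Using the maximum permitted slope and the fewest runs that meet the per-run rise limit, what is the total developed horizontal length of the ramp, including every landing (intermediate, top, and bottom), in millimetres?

4057 / 750 = 5.409 → round up to 6 ramp runs. That means 5 intermediate landings.
Horizontal run for 4057 mm of rise at 1:16 is 4057 × 16 = 64912 mm.
5 intermediate landings contribute 5 × 1200 = 6000 mm.
Top and bottom landings: 2 × 1500 = 3000 mm.
Total = 64912 + 6000 + 3000 = 73912 mm.

73912 mm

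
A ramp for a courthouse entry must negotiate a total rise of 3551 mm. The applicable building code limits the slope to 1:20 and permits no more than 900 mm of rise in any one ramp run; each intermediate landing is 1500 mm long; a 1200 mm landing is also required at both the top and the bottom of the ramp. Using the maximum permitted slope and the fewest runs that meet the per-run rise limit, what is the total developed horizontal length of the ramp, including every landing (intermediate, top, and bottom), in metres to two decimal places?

At most 900 each: 3551/900 = 3.95, giving 4 ramp runs. That means 3 intermediate landings.
Horizontal run for 3551 mm of rise at 1:20 is 3551 × 20 = 71020 mm.
3 intermediate landings contribute 3 × 1500 = 4500 mm.
Top and bottom landings: 2 × 1200 = 2400 mm.
Total = 71020 + 4500 + 2400 = 77920 mm.
= 77.92 m.

77.92 m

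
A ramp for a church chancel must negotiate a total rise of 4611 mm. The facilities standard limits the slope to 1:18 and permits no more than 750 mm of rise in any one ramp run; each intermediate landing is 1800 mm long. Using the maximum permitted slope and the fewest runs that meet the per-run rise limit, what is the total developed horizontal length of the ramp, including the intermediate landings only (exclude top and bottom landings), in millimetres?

4611 / 750 = 6.15, so 7 ramp runs are needed. That means 6 intermediate landings.
Ramp run (horizontal) at 1:18: 4611 × 18 = 82998 mm.
6 intermediate landings contribute 6 × 1800 = 10800 mm.
Total developed length = 82998 + 10800 = 93798 mm.

93798 mm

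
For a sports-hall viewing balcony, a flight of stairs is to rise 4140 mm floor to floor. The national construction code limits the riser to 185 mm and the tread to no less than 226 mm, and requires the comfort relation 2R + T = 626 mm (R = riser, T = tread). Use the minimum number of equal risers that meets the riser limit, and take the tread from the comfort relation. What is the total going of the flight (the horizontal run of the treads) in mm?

5852 mm

⌈4140/185⌉ = 23 risers.
Riser R = 4140 / 23 = 180 mm, within the 185 mm limit.
T = 626 − 2·180 = 266 mm, which satisfies the 226 mm minimum.
23 risers give 22 treads; going = 22 × 266 = 5852 mm.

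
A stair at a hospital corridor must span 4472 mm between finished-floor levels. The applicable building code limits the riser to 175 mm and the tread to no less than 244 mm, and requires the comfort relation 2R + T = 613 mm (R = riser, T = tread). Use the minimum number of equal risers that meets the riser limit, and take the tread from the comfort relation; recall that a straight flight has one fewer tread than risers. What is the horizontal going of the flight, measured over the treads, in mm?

6725 mm

At most 175 each: 4472/175 = 25.55, giving 26 risers.
Each riser is 4472/26 = 172 mm (≤ 175 mm).
Tread T = 613 − 2 × 172 = 269 mm (≥ 244 mm).
26 risers give 25 treads; going = 25 × 269 = 6725 mm.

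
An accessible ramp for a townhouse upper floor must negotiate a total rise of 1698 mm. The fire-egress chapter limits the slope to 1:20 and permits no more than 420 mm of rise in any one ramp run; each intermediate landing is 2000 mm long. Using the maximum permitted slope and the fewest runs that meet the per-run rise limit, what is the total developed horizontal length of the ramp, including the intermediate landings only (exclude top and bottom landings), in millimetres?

1698 / 420 = 4.043 → round up to 5 ramp runs. That means 4 intermediate landings.
Horizontal run for 1698 mm of rise at 1:20 is 1698 × 20 = 33960 mm.
Intermediate landings: 4 × 2000 = 8000 mm.
Total developed length = 33960 + 8000 = 41960 mm.

41960 mm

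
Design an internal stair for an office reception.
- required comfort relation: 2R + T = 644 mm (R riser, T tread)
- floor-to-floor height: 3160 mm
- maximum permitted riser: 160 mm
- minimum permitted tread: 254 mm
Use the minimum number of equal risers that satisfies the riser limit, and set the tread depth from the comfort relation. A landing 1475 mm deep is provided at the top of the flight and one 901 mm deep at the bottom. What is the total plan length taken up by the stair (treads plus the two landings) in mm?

3160 / 160 = 19.750 → round up to 20 risers.
Each riser is 3160/20 = 158 mm (≤ 160 mm).
Tread T = 644 − 2 × 158 = 328 mm (≥ 254 mm).
20 risers give 19 treads; going = 19 × 328 = 6232 mm.
Add landings: 6232 + 1475 + 901 = 8608 mm.

8608 mm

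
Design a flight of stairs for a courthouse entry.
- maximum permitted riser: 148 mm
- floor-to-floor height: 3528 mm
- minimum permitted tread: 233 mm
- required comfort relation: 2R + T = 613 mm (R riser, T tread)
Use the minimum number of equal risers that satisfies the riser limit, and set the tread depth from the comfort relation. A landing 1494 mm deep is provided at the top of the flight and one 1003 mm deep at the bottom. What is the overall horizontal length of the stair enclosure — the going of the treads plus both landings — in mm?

9834 mm

3528 / 148 = 23.838 → round up to 24 risers.
R = 3528 ÷ 24 = 147 mm.
T = 613 − 2·147 = 319 mm, which satisfies the 233 mm minimum.
24 risers give 23 treads; going = 23 × 319 = 7337 mm.
Add landings: 7337 + 1494 + 1003 = 9834 mm.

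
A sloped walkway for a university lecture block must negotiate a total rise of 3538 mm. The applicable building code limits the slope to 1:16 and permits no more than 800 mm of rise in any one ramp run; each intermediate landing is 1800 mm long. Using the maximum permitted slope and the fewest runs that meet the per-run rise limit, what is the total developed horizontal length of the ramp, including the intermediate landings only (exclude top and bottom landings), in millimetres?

63808 mm

3538 / 800 = 4.42, so 5 ramp runs are needed. That means 4 intermediate landings.
Ramp run (horizontal) at 1:16: 3538 × 16 = 56608 mm.
4 intermediate landings contribute 4 × 1800 = 7200 mm.
Total developed length = 56608 + 7200 = 63808 mm.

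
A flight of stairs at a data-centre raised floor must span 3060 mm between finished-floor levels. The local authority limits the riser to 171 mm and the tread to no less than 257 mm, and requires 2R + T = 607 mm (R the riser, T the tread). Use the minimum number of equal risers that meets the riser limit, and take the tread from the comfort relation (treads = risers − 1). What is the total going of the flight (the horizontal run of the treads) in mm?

4539 mm

3060 / 171 = 17.89, so 18 risers are needed.
Each riser is 3060/18 = 170 mm (≤ 171 mm).
Tread T = 607 − 2 × 170 = 267 mm (≥ 257 mm).
18 risers give 17 treads; going = 17 × 267 = 4539 mm.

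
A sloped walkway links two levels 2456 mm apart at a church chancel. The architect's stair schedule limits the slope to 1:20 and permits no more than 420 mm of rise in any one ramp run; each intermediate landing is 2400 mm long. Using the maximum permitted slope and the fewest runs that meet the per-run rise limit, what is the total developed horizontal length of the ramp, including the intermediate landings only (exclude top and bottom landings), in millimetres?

61120 mm

2456 / 420 = 5.848 → round up to 6 ramp runs. That means 5 intermediate landings.
Horizontal run for 2456 mm of rise at 1:20 is 2456 × 20 = 49120 mm.
5 intermediate landings contribute 5 × 2400 = 12000 mm.
Total developed length = 49120 + 12000 = 61120 mm.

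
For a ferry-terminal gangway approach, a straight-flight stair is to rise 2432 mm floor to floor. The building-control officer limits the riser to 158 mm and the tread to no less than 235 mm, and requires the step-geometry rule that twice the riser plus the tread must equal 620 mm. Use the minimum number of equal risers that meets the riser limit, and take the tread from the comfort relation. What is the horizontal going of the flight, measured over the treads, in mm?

4740 mm

At most 158 each: 2432/158 = 15.39, giving 16 risers.
Each riser is 2432/16 = 152 mm (≤ 158 mm).
Tread T = 620 − 2 × 152 = 316 mm (≥ 235 mm).
Going = (16 − 1) × 316 = 4740 mm.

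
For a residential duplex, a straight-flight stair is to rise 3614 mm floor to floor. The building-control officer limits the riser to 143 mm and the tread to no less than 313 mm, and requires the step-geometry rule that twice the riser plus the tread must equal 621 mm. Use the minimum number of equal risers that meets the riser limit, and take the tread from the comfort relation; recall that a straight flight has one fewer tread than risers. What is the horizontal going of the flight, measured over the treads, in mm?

3614 / 143 = 25.27, so 26 risers are needed.
Each riser is 3614/26 = 139 mm (≤ 143 mm).
From 2R + T = 621: T = 621 − 278 = 343 mm.
26 risers give 25 treads; going = 25 × 343 = 8575 mm.

8575 mm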